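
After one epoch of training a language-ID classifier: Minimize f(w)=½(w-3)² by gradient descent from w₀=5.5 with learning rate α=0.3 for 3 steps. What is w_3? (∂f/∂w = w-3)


step 1: grad = 5.5-3 = 2.5; w = 5.5 - 0.3·(2.5) = 4.75
step 2: grad = 4.75-3 = 1.75; w = 4.75 - 0.3·(1.75) = 4.225
step 3: grad = 4.225-3 = 1.225; w = 4.225 - 0.3·(1.225) = 3.8575

3.8575


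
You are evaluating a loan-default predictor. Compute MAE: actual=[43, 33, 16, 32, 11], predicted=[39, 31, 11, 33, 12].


Absolute errors: |43-39|=4, |33-31|=2, |16-11|=5, |32-33|=1, |11-12|=1
Sum = 13
MAE = 13/5 = 13/5

13/5


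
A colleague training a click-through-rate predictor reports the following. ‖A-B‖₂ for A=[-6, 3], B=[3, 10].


d = √((-6-3)² + (3-10)²)
  = √(81 + 49)
  = √130 = 11.4018

11.4018


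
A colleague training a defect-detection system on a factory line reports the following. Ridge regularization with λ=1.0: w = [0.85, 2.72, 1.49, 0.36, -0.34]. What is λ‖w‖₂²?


‖w‖₂² = (0.85)² + (2.72)² + (1.49)² + (0.36)² + (-0.34)²
     = 0.7225 + 7.3984 + 2.2201 + 0.1296 + 0.1156
     = 10.5862
λ·‖w‖₂² = 1.0·10.5862 = 10.5862

10.5862


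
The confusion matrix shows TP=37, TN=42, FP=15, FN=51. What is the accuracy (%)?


Accuracy = (TP+TN)/(TP+TN+FP+FN)
= (37+42)/(145)
= 79/145 = 54.48%

54.48%


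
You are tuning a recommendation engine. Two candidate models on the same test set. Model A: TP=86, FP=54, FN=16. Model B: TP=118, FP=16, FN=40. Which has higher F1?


Model A: P=86/140=0.6143, R=86/102=0.8431, F1=2PR/(P+R)=2TP/(2TP+FP+FN)=172/242=0.7107
Model B: P=118/134=0.8806, R=118/158=0.7468, F1=2PR/(P+R)=2TP/(2TP+FP+FN)=236/292=0.8082
0.7107 < 0.8082 → Model B

Model B


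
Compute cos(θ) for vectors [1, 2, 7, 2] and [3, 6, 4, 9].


A·B = 1·3 + 2·6 + 7·4 + 2·9 = 61
‖A‖ = √58 = 7.6158, ‖B‖ = √142 = 11.9164
cos = 61/(√58·√142) = 61/√8236 = 0.6722

0.6722


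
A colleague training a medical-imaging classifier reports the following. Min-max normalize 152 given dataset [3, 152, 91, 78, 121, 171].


min=3, max=171
(152-3)/(171-3) = 149/168 = 0.8869

0.8869


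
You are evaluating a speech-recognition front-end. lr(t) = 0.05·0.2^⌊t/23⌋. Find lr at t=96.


n_drops = ⌊96/23⌋ = 4
lr = 0.05·0.2^4 = 0.05·0.0016 = 0.00008

0.00008


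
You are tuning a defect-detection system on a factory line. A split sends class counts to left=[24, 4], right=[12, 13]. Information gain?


Parent = [36, 17], H_parent = 0.9052
H_left = 0.5917 (n=28), H_right = 0.9988 (n=25)
H_children = (28/53)·0.5917 + (25/53)·0.9988 = 0.7837
IG = 0.9052 - 0.7837 = 0.1215

0.1215


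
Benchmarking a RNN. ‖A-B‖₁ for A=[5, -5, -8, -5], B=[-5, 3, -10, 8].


d = |5+ 5| + |-5-3| + |-8+ 10| + |-5-8|
  = 10 + 8 + 2 + 13
  = 33

33


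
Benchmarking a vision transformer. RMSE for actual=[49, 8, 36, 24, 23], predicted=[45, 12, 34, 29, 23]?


MSE = 61/5 = 12.2
RMSE = √(61/5) = 3.4928

3.4928


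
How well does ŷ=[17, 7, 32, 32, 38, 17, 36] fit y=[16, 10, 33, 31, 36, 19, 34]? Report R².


ȳ = 25.5714
SS_res = Σ(y-ŷ)² = 24
SS_tot = Σ(y-ȳ)² = 641.71
R² = 1 - SS_res/SS_tot = 1 - 0.0374 = 0.9626

0.9626


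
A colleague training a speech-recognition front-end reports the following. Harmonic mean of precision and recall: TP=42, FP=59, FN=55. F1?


Precision = 42/101 = 0.4158
Recall = 42/97 = 0.433
F1 = 2·P·R/(P+R) = 2·TP/(2·TP+FP+FN) = 84/(84+59+55) = 84/198 = 0.4242

0.4242


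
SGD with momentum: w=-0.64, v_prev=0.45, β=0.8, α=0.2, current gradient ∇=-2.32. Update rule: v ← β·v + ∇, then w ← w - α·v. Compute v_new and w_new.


v_new = 0.8·0.45 - 2.32 = 0.36 - 2.32 = -1.96
w_new = -0.64 - 0.2·-1.96 = -0.64 + 0.392 = -0.248

v_new=-1.96, w_new=-0.248


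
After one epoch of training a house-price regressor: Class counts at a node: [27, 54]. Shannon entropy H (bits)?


Probabilities: [27/81, 54/81] ≈ [0.3333, 0.6667]
H = -((27/81)·log₂(27/81) + (54/81)·log₂(54/81))
  = 0.9183 bits

0.9183 bits


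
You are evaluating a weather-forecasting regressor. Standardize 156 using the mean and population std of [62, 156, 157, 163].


μ = 134.5, σ = 41.9434
z = (156 - 134.5)/41.9434 = 0.5126

0.5126


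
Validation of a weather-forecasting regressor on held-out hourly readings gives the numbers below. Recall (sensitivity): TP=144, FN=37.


Recall = TP/(TP+FN)
= 144/(144+37)
= 144/181 = 79.56%

79.56%


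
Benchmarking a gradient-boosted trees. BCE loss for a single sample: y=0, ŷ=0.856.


BCE = -[y·ln(p) + (1-y)·ln(1-p)]
= -0 - 1·ln(1-0.856)
= -ln(0.144) = 1.9379

1.9379


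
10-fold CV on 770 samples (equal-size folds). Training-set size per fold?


Fold size = 770/10 = 77
Training per fold = 770 - 77 = 693

693


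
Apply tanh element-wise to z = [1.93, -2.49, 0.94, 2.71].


tanh(1.93) = 0.9587
tanh(-2.49) = -0.9863
tanh(0.94) = 0.7352
tanh(2.71) = 0.9912
result = [0.9587, -0.9863, 0.7352, 0.9912]

[0.9587, -0.9863, 0.7352, 0.9912]


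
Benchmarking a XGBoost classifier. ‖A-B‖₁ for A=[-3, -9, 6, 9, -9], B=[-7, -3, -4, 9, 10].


d = |-3+ 7| + |-9+ 3| + |6+ 4| + |9-9| + |-9-10|
  = 4 + 6 + 10 + 0 + 19
  = 39

39


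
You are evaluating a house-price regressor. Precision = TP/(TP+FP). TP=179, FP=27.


Precision = TP/(TP+FP)
= 179/(179+27)
= 179/206 = 86.89%

86.89%


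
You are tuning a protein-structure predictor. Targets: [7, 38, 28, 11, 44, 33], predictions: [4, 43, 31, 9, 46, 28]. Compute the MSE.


Squared errors: (7-4)²=9, (38-43)²=25, (28-31)²=9, (11-9)²=4, (44-46)²=4, (33-28)²=25
Sum = 76
MSE = 76/6 = 38/3

38/3


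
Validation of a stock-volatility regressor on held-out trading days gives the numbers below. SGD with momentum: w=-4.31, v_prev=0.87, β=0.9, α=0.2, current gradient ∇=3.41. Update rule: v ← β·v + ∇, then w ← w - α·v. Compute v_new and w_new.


v_new = 0.9·0.87 + 3.41 = 0.783 + 3.41 = 4.193
w_new = -4.31 - 0.2·4.193 = -4.31 - 0.8386 = -5.1486

v_new=4.193, w_new=-5.1486


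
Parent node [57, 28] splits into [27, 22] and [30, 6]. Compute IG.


Parent = [57, 28], H_parent = 0.9143
H_left = 0.9925 (n=49), H_right = 0.65 (n=36)
H_children = (49/85)·0.9925 + (36/85)·0.65 = 0.8474
IG = 0.9143 - 0.8474 = 0.0669

0.0669


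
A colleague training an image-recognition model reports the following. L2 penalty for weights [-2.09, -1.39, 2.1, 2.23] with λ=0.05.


‖w‖₂² = (-2.09)² + (-1.39)² + (2.1)² + (2.23)²
     = 4.3681 + 1.9321 + 4.41 + 4.9729
     = 15.6831
λ·‖w‖₂² = 0.05·15.6831 = 0.784155

0.784155


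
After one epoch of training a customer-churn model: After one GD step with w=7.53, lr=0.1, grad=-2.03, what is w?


w_new = w - α·∇
= 7.53 - 0.1·-2.03
= 7.53 + 0.203
= 7.733

7.733


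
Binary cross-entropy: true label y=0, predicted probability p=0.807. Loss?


BCE = -[y·ln(p) + (1-y)·ln(1-p)]
= -0 - 1·ln(1-0.807)
= -ln(0.193) = 1.6451

1.6451


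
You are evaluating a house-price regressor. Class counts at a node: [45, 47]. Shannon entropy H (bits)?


Probabilities: [45/92, 47/92] ≈ [0.4891, 0.5109]
H = -((45/92)·log₂(45/92) + (47/92)·log₂(47/92))
  = 0.9997 bits

0.9997 bits


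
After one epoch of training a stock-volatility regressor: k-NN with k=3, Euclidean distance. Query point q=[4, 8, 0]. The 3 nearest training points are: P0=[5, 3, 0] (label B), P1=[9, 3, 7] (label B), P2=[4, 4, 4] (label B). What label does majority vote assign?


d(q,P0) = 5.099  (label B)
d(q,P1) = 9.9499  (label B)
d(q,P2) = 5.6569  (label B)
Votes: A=0, B=3
Majority → B

B


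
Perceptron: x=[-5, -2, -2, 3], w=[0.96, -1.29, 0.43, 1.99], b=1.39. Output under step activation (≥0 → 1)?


z = (-5)·(0.96) + (-2)·(-1.29) + (-2)·(0.43) + (3)·(1.99) + 1.39
  = 4.28
step(z) = 1 (z≥0)

1


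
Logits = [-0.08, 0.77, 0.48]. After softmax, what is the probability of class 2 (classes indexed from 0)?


Exponentials: e^-0.08=0.9231, e^0.77=2.1598, e^0.48=1.6161
Sum = 4.699
Softmax = [0.1965, 0.4596, 0.3439]
p[2] = 1.6161/4.699 = 0.3439

0.3439


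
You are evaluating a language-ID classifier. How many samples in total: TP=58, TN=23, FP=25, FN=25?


Total = TP + TN + FP + FN
= 58 + 23 + 25 + 25
= 131
(Predicted positive: 83, predicted negative: 48)

131


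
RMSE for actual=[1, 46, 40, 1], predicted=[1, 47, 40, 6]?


MSE = 26/4 = 6.5
RMSE = √(26/4) = 2.5495

2.5495


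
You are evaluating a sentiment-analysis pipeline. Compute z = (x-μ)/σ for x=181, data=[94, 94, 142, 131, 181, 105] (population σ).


μ = 124.5, σ = 31.0416
z = (181 - 124.5)/31.0416 = 1.8201

1.8201


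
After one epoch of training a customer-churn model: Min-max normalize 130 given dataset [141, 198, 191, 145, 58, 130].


min=58, max=198
(130-58)/(198-58) = 72/140 = 0.5143

0.5143


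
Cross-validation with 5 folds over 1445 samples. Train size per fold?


Fold size = 1445/5 = 289
Training per fold = 1445 - 289 = 1156

1156


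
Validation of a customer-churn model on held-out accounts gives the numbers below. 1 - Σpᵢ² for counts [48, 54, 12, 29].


Probabilities: [48/143, 54/143, 12/143, 29/143] ≈ [0.3357, 0.3776, 0.0839, 0.2028]
Σpᵢ² = (2304 + 2916 + 144 + 841)/143² = 6205/20449
Gini = 1 - Σpᵢ² = 1 - 6205/20449 = 0.6966

0.6966


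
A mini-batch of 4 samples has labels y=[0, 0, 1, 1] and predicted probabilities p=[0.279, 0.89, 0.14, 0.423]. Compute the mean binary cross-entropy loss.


L[0] = -ln(1-0.279) = -ln(0.721) = 0.3271
L[1] = -ln(1-0.89) = -ln(0.11) = 2.2073
L[2] = -ln(0.14) = 1.9661
L[3] = -ln(0.423) = 0.8604
mean = (0.3271 + 2.2073 + 1.9661 + 0.8604)/4 = 1.3402

1.3402


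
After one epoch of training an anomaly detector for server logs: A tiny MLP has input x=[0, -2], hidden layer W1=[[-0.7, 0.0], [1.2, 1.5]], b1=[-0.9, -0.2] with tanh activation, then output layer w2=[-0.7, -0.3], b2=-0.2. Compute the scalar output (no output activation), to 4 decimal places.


z1[0] = (-0.7)·(0) + (0.0)·(-2) - 0.9 = -0.9
z1[1] = (1.2)·(0) + (1.5)·(-2) - 0.2 = -3.2
h = tanh(z1) = [-0.7163, -0.9967]
output = (-0.7)·(-0.7163) + (-0.3)·(-0.9967) - 0.2 = 0.6004

0.6004


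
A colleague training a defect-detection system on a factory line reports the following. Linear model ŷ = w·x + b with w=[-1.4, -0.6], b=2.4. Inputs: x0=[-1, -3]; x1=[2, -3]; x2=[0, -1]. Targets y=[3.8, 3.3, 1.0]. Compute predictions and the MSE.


ŷ0 = (-1.4)·(-1) + (-0.6)·(-3) + 2.4 = 5.6
ŷ1 = (-1.4)·(2) + (-0.6)·(-3) + 2.4 = 1.4
ŷ2 = (-1.4)·(0) + (-0.6)·(-1) + 2.4 = 3.0
errors² = [3.24, 3.61, 4.0]
MSE = 10.8500/3 = 3.6167

3.6167


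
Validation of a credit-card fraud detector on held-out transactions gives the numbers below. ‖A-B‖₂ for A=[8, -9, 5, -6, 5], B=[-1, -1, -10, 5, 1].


d = √((8+ 1)² + (-9+ 1)² + (5+ 10)² + (-6-5)² + (5-1)²)
  = √(81 + 64 + 225 + 121 + 16)
  = √507 = 22.5167

22.5167


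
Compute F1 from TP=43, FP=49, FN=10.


Precision = 43/92 = 0.4674
Recall = 43/53 = 0.8113
F1 = 2·P·R/(P+R) = 2·TP/(2·TP+FP+FN) = 86/(86+49+10) = 86/145 = 0.5931

0.5931


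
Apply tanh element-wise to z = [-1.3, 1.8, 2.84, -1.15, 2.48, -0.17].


tanh(-1.3) = -0.8617
tanh(1.8) = 0.9468
tanh(2.84) = 0.9932
tanh(-1.15) = -0.8178
tanh(2.48) = 0.9861
tanh(-0.17) = -0.1684
result = [-0.8617, 0.9468, 0.9932, -0.8178, 0.9861, -0.1684]

[-0.8617, 0.9468, 0.9932, -0.8178, 0.9861, -0.1684]


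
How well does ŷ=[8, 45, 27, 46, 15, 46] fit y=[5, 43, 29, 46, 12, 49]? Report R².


ȳ = 30.6667
SS_res = Σ(y-ŷ)² = 35
SS_tot = Σ(y-ȳ)² = 1733.33
R² = 1 - SS_res/SS_tot = 1 - 0.0202 = 0.9798

0.9798


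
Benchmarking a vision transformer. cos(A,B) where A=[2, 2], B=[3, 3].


A·B = 2·3 + 2·3 = 12
‖A‖ = √8 = 2.8284, ‖B‖ = √18 = 4.2426
cos = 12/(√8·√18) = 12/√144 = 1.0

1.0


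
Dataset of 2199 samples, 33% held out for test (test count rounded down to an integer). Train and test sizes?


Test = ⌊2199·33/100⌋ = 725
Train = 2199 - 725 = 1474

Train: 1474, Test: 725


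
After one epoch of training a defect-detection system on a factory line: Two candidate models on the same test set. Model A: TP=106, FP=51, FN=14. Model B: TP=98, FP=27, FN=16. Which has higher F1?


Model A: P=106/157=0.6752, R=106/120=0.8833, F1=2PR/(P+R)=2TP/(2TP+FP+FN)=212/277=0.7653
Model B: P=98/125=0.784, R=98/114=0.8596, F1=2PR/(P+R)=2TP/(2TP+FP+FN)=196/239=0.8201
0.7653 < 0.8201 → Model B

Model B


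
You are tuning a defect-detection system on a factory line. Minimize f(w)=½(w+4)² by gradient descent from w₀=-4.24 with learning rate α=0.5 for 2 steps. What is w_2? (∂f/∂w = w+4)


step 1: grad = -4.24+4 = -0.24; w = -4.24 - 0.5·(-0.24) = -4.12
step 2: grad = -4.12+4 = -0.12; w = -4.12 - 0.5·(-0.12) = -4.06

-4.06


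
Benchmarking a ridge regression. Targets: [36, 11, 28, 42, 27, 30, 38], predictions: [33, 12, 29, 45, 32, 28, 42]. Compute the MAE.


Absolute errors: |36-33|=3, |11-12|=1, |28-29|=1, |42-45|=3, |27-32|=5, |30-28|=2, |38-42|=4
Sum = 19
MAE = 19/7 = 19/7

19/7


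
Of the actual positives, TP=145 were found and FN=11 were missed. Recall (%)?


Recall = TP/(TP+FN)
= 145/(145+11)
= 145/156 = 92.95%

92.95%


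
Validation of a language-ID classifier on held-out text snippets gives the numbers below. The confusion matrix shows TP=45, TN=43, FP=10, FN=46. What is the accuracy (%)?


Accuracy = (TP+TN)/(TP+TN+FP+FN)
= (45+43)/(144)
= 88/144 = 61.11%

61.11%


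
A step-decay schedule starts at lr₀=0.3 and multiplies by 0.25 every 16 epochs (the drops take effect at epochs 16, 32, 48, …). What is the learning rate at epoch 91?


n_drops = ⌊91/16⌋ = 5
lr = 0.3·0.25^5 = 0.3·0.0009765625 = 0.00029296875

0.00029296875


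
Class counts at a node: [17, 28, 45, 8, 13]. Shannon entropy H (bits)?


Probabilities: [17/111, 28/111, 45/111, 8/111, 13/111] ≈ [0.1532, 0.2523, 0.4054, 0.0721, 0.1171]
H = -((17/111)·log₂(17/111) + (28/111)·log₂(28/111) + (45/111)·log₂(45/111) + (8/111)·log₂(8/111) + (13/111)·log₂(13/111))
  = 2.0797 bits

2.0797 bits


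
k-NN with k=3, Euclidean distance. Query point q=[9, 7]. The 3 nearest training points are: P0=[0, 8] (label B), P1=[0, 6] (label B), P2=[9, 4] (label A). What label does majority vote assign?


d(q,P0) = 9.0554  (label B)
d(q,P1) = 9.0554  (label B)
d(q,P2) = 3.0  (label A)
Votes: A=1, B=2
Majority → B

B


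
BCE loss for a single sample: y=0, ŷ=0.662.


BCE = -[y·ln(p) + (1-y)·ln(1-p)]
= -0 - 1·ln(1-0.662)
= -ln(0.338) = 1.0847

1.0847


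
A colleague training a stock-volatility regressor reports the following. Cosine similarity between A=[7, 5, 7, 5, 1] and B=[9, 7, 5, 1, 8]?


A·B = 7·9 + 5·7 + 7·5 + 5·1 + 1·8 = 146
‖A‖ = √149 = 12.2066, ‖B‖ = √220 = 14.8324
cos = 146/(√149·√220) = 146/√32780 = 0.8064

0.8064


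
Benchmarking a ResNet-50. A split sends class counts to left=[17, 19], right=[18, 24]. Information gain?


Parent = [35, 43], H_parent = 0.9924
H_left = 0.9978 (n=36), H_right = 0.9852 (n=42)
H_children = (36/78)·0.9978 + (42/78)·0.9852 = 0.991
IG = 0.9924 - 0.991 = 0.0014

0.0014


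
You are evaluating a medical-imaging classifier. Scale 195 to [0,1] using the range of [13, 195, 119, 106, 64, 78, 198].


min=13, max=198
(195-13)/(198-13) = 182/185 = 0.9838

0.9838


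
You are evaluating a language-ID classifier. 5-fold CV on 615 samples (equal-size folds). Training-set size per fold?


Fold size = 615/5 = 123
Training per fold = 615 - 123 = 492

492


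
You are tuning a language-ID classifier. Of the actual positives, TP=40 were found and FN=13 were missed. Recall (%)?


Recall = TP/(TP+FN)
= 40/(40+13)
= 40/53 = 75.47%

75.47%


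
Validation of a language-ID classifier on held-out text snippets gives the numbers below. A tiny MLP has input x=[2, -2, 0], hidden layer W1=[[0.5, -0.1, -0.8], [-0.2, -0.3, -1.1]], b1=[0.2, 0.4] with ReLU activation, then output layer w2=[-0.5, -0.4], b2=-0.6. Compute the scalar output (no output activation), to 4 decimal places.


z1[0] = (0.5)·(2) + (-0.1)·(-2) + (-0.8)·(0) + 0.2 = 1.4
z1[1] = (-0.2)·(2) + (-0.3)·(-2) + (-1.1)·(0) + 0.4 = 0.6
h = ReLU(z1) = [1.4, 0.6]
output = (-0.5)·(1.4) + (-0.4)·(0.6) - 0.6 = -1.54

-1.54


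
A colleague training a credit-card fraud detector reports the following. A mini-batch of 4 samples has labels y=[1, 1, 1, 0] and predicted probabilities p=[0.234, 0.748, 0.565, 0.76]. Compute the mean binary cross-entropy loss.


L[0] = -ln(0.234) = 1.4524
L[1] = -ln(0.748) = 0.2904
L[2] = -ln(0.565) = 0.5709
L[3] = -ln(1-0.76) = -ln(0.24) = 1.4271
mean = (1.4524 + 0.2904 + 0.5709 + 1.4271)/4 = 0.9352

0.9352


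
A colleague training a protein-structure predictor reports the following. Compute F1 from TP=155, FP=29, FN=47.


Precision = 155/184 = 0.8424
Recall = 155/202 = 0.7673
F1 = 2·P·R/(P+R) = 2·TP/(2·TP+FP+FN) = 310/(310+29+47) = 310/386 = 0.8031

0.8031


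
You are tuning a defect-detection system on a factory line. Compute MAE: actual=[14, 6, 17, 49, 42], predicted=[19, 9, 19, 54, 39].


Absolute errors: |14-19|=5, |6-9|=3, |17-19|=2, |49-54|=5, |42-39|=3
Sum = 18
MAE = 18/5 = 18/5

18/5


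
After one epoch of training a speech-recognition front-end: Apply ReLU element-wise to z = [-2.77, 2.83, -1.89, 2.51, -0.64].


ReLU(-2.77) = max(0, -2.77) = 0.0
ReLU(2.83) = max(0, 2.83) = 2.83
ReLU(-1.89) = max(0, -1.89) = 0.0
ReLU(2.51) = max(0, 2.51) = 2.51
ReLU(-0.64) = max(0, -0.64) = 0.0
result = [0.0, 2.83, 0.0, 2.51, 0.0]

[0.0, 2.83, 0.0, 2.51, 0.0]


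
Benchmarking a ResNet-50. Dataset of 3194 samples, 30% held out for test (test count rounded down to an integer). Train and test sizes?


Test = ⌊3194·30/100⌋ = 958
Train = 3194 - 958 = 2236

Train: 2236, Test: 958


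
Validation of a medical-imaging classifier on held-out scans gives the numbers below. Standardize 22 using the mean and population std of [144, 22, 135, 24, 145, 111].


μ = 96.8333, σ = 53.3961
z = (22 - 96.8333)/53.3961 = -1.4015

-1.4015


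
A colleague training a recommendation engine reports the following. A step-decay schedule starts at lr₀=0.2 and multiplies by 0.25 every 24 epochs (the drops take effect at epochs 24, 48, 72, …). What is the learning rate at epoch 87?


n_drops = ⌊87/24⌋ = 3
lr = 0.2·0.25^3 = 0.2·0.015625 = 0.003125

0.003125


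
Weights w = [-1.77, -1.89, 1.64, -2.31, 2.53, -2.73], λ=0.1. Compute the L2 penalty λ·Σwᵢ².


‖w‖₂² = (-1.77)² + (-1.89)² + (1.64)² + (-2.31)² + (2.53)² + (-2.73)²
     = 3.1329 + 3.5721 + 2.6896 + 5.3361 + 6.4009 + 7.4529
     = 28.5845
λ·‖w‖₂² = 0.1·28.5845 = 2.85845

2.85845


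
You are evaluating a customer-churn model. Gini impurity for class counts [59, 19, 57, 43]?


Probabilities: [59/178, 19/178, 57/178, 43/178] ≈ [0.3315, 0.1067, 0.3202, 0.2416]
Σpᵢ² = (3481 + 361 + 3249 + 1849)/178² = 8940/31684
Gini = 1 - Σpᵢ² = 1 - 8940/31684 = 0.7178

0.7178


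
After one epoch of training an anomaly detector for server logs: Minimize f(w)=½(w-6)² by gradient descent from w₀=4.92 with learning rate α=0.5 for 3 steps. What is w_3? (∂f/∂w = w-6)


step 1: grad = 4.92-6 = -1.08; w = 4.92 - 0.5·(-1.08) = 5.46
step 2: grad = 5.46-6 = -0.54; w = 5.46 - 0.5·(-0.54) = 5.73
step 3: grad = 5.73-6 = -0.27; w = 5.73 - 0.5·(-0.27) = 5.865

5.865


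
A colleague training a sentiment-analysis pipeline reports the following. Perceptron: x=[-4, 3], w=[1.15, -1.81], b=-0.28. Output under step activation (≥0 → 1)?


z = (-4)·(1.15) + (3)·(-1.81) - 0.28
  = -10.31
step(z) = 0 (z<0)

0


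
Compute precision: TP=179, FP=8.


Precision = TP/(TP+FP)
= 179/(179+8)
= 179/187 = 95.72%

95.72%


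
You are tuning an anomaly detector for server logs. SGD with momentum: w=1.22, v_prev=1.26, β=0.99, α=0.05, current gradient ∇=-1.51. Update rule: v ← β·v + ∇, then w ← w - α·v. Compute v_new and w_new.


v_new = 0.99·1.26 - 1.51 = 1.2474 - 1.51 = -0.2626
w_new = 1.22 - 0.05·-0.2626 = 1.22 + 0.01313 = 1.23313

v_new=-0.2626, w_new=1.23313


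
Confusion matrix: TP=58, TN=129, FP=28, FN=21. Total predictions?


Total = TP + TN + FP + FN
= 58 + 129 + 28 + 21
= 236
(Predicted positive: 86, predicted negative: 150)

236


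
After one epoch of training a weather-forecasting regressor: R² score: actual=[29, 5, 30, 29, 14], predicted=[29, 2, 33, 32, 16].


ȳ = 21.4
SS_res = Σ(y-ŷ)² = 31
SS_tot = Σ(y-ȳ)² = 513.2
R² = 1 - SS_res/SS_tot = 1 - 0.0604 = 0.9396

0.9396


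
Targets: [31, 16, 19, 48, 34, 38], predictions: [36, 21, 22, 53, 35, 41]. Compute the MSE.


Squared errors: (31-36)²=25, (16-21)²=25, (19-22)²=9, (48-53)²=25, (34-35)²=1, (38-41)²=9
Sum = 94
MSE = 94/6 = 47/3

47/3


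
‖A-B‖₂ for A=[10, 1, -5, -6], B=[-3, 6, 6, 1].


d = √((10+ 3)² + (1-6)² + (-5-6)² + (-6-1)²)
  = √(169 + 25 + 121 + 49)
  = √364 = 19.0788

19.0788


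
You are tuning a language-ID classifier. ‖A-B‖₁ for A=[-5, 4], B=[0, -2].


d = |-5-0| + |4+ 2|
  = 5 + 6
  = 11

11


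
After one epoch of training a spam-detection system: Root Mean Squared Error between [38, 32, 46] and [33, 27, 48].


MSE = 54/3 = 18
RMSE = √(54/3) = 4.2426

4.2426


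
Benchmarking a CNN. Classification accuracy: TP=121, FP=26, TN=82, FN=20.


Accuracy = (TP+TN)/(TP+TN+FP+FN)
= (121+82)/(249)
= 203/249 = 81.53%

81.53%


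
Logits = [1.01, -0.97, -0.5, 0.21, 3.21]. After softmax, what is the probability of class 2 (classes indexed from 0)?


Exponentials: e^1.01=2.7456, e^-0.97=0.3791, e^-0.5=0.6065, e^0.21=1.2337, e^3.21=24.7791
Sum = 29.744
Softmax = [0.0923, 0.0127, 0.0204, 0.0415, 0.8331]
p[2] = 0.6065/29.744 = 0.0204

0.0204


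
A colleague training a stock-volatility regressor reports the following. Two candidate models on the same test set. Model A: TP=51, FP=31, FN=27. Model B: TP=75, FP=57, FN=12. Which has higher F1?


Model A: P=51/82=0.622, R=51/78=0.6538, F1=2PR/(P+R)=2TP/(2TP+FP+FN)=102/160=0.6375
Model B: P=75/132=0.5682, R=75/87=0.8621, F1=2PR/(P+R)=2TP/(2TP+FP+FN)=150/219=0.6849
0.6375 < 0.6849 → Model B

Model B


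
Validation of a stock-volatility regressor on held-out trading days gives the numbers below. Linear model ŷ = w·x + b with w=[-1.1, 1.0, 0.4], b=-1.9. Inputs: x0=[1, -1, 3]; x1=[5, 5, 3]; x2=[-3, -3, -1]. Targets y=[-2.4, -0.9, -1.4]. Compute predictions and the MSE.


ŷ0 = (-1.1)·(1) + (1.0)·(-1) + (0.4)·(3) - 1.9 = -2.8
ŷ1 = (-1.1)·(5) + (1.0)·(5) + (0.4)·(3) - 1.9 = -1.2
ŷ2 = (-1.1)·(-3) + (1.0)·(-3) + (0.4)·(-1) - 1.9 = -2.0
errors² = [0.16, 0.09, 0.36]
MSE = 0.6100/3 = 0.2033

0.2033


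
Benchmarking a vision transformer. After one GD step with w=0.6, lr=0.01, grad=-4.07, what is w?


w_new = w - α·∇
= 0.6 - 0.01·-4.07
= 0.6 + 0.0407
= 0.6407

0.6407


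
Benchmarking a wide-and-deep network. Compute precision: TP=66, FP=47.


Precision = TP/(TP+FP)
= 66/(66+47)
= 66/113 = 58.41%

58.41%


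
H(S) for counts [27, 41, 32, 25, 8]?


Probabilities: [27/133, 41/133, 32/133, 25/133, 8/133] ≈ [0.203, 0.3083, 0.2406, 0.188, 0.0602]
H = -((27/133)·log₂(27/133) + (41/133)·log₂(41/133) + (32/133)·log₂(32/133) + (25/133)·log₂(25/133) + (8/133)·log₂(8/133))
  = 2.1821 bits

2.1821 bits


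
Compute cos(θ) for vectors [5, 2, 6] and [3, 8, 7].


A·B = 5·3 + 2·8 + 6·7 = 73
‖A‖ = √65 = 8.0623, ‖B‖ = √122 = 11.0454
cos = 73/(√65·√122) = 73/√7930 = 0.8198

0.8198


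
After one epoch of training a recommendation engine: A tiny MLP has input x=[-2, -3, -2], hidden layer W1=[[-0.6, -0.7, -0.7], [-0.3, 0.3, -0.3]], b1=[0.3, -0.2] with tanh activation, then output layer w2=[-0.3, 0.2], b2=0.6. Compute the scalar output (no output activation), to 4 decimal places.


z1[0] = (-0.6)·(-2) + (-0.7)·(-3) + (-0.7)·(-2) + 0.3 = 5.0
z1[1] = (-0.3)·(-2) + (0.3)·(-3) + (-0.3)·(-2) - 0.2 = 0.1
h = tanh(z1) = [0.9999, 0.0997]
output = (-0.3)·(0.9999) + (0.2)·(0.0997) + 0.6 = 0.32

0.32


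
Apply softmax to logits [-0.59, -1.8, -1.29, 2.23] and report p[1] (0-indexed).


Exponentials: e^-0.59=0.5543, e^-1.8=0.1653, e^-1.29=0.2753, e^2.23=9.2999
Sum = 10.2948
Softmax = [0.0538, 0.0161, 0.0267, 0.9034]
p[1] = 0.1653/10.2948 = 0.0161

0.0161


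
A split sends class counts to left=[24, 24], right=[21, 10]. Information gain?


Parent = [45, 34], H_parent = 0.986
H_left = 1 (n=48), H_right = 0.9072 (n=31)
H_children = (48/79)·1 + (31/79)·0.9072 = 0.9636
IG = 0.986 - 0.9636 = 0.0224

0.0224


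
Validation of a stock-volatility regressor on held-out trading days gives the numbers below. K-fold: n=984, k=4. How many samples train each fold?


Fold size = 984/4 = 246
Training per fold = 984 - 246 = 738

738


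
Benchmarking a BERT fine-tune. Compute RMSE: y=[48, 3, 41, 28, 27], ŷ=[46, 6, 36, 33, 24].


MSE = 72/5 = 14.4
RMSE = √(72/5) = 3.7947

3.7947


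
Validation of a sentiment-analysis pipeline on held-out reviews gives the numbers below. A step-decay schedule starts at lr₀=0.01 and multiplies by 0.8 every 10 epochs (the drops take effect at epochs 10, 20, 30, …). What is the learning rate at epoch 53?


n_drops = ⌊53/10⌋ = 5
lr = 0.01·0.8^5 = 0.01·0.32768 = 0.0032768

0.0032768


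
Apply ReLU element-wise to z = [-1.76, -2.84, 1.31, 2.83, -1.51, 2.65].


ReLU(-1.76) = max(0, -1.76) = 0.0
ReLU(-2.84) = max(0, -2.84) = 0.0
ReLU(1.31) = max(0, 1.31) = 1.31
ReLU(2.83) = max(0, 2.83) = 2.83
ReLU(-1.51) = max(0, -1.51) = 0.0
ReLU(2.65) = max(0, 2.65) = 2.65
result = [0.0, 0.0, 1.31, 2.83, 0.0, 2.65]

[0.0, 0.0, 1.31, 2.83, 0.0, 2.65]


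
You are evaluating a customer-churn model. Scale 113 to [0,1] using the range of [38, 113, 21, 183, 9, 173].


min=9, max=183
(113-9)/(183-9) = 104/174 = 0.5977

0.5977


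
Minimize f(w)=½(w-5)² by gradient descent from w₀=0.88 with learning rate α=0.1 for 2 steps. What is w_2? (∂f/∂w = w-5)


step 1: grad = 0.88-5 = -4.12; w = 0.88 - 0.1·(-4.12) = 1.292
step 2: grad = 1.292-5 = -3.708; w = 1.292 - 0.1·(-3.708) = 1.6628

1.6628


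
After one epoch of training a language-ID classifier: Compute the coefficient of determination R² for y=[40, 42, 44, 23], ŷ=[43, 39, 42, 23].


ȳ = 37.25
SS_res = Σ(y-ŷ)² = 22
SS_tot = Σ(y-ȳ)² = 278.75
R² = 1 - SS_res/SS_tot = 1 - 0.0789 = 0.9211

0.9211


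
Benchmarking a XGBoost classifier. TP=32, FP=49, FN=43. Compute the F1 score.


Precision = 32/81 = 0.3951
Recall = 32/75 = 0.4267
F1 = 2·P·R/(P+R) = 2·TP/(2·TP+FP+FN) = 64/(64+49+43) = 64/156 = 0.4103

0.4103


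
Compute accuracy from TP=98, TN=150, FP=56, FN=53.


Accuracy = (TP+TN)/(TP+TN+FP+FN)
= (98+150)/(357)
= 248/357 = 69.47%

69.47%


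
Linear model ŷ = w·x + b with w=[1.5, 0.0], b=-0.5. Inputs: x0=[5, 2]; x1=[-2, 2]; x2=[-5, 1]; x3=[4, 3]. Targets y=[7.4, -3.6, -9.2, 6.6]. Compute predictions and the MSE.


ŷ0 = (1.5)·(5) + (0.0)·(2) - 0.5 = 7.0
ŷ1 = (1.5)·(-2) + (0.0)·(2) - 0.5 = -3.5
ŷ2 = (1.5)·(-5) + (0.0)·(1) - 0.5 = -8.0
ŷ3 = (1.5)·(4) + (0.0)·(3) - 0.5 = 5.5
errors² = [0.16, 0.01, 1.44, 1.21]
MSE = 2.8200/4 = 0.705

0.705


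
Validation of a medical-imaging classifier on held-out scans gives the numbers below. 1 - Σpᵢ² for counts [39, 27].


Probabilities: [39/66, 27/66] ≈ [0.5909, 0.4091]
Σpᵢ² = (1521 + 729)/66² = 2250/4356
Gini = 1 - Σpᵢ² = 1 - 2250/4356 = 0.4835

0.4835


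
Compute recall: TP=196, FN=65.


Recall = TP/(TP+FN)
= 196/(196+65)
= 196/261 = 75.1%

75.1%


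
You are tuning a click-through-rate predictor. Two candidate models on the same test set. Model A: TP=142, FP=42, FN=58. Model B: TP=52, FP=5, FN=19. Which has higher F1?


Model A: P=142/184=0.7717, R=142/200=0.71, F1=2PR/(P+R)=2TP/(2TP+FP+FN)=284/384=0.7396
Model B: P=52/57=0.9123, R=52/71=0.7324, F1=2PR/(P+R)=2TP/(2TP+FP+FN)=104/128=0.8125
0.7396 < 0.8125 → Model B

Model B


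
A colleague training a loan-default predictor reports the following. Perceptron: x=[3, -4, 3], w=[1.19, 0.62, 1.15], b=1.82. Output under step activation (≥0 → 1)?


z = (3)·(1.19) + (-4)·(0.62) + (3)·(1.15) + 1.82
  = 6.36
step(z) = 1 (z≥0)

1


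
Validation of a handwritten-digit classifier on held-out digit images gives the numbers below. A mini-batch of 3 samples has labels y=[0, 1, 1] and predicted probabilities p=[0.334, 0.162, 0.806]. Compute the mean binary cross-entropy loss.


L[0] = -ln(1-0.334) = -ln(0.666) = 0.4065
L[1] = -ln(0.162) = 1.8202
L[2] = -ln(0.806) = 0.2157
mean = (0.4065 + 1.8202 + 0.2157)/3 = 0.8141

0.8141


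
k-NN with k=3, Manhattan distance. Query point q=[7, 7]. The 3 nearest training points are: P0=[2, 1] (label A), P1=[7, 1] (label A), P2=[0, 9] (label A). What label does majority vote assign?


d(q,P0) = 11  (label A)
d(q,P1) = 6  (label A)
d(q,P2) = 9  (label A)
Votes: A=3, B=0
Majority → A

A


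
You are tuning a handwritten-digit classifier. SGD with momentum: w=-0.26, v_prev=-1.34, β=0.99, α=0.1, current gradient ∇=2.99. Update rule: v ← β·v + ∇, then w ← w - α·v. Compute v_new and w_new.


v_new = 0.99·-1.34 + 2.99 = -1.3266 + 2.99 = 1.6634
w_new = -0.26 - 0.1·1.6634 = -0.26 - 0.16634 = -0.42634

v_new=1.6634, w_new=-0.42634


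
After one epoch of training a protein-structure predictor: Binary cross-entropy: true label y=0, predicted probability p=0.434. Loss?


BCE = -[y·ln(p) + (1-y)·ln(1-p)]
= -0 - 1·ln(1-0.434)
= -ln(0.566) = 0.5692

0.5692


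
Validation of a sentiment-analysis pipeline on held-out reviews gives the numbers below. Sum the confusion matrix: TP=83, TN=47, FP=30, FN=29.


Total = TP + TN + FP + FN
= 83 + 47 + 30 + 29
= 189
(Predicted positive: 113, predicted negative: 76)

189


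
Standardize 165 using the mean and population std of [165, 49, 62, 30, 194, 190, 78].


μ = 109.7143, σ = 65.3883
z = (165 - 109.7143)/65.3883 = 0.8455

0.8455


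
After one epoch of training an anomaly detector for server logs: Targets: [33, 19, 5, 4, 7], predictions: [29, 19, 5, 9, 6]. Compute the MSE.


Squared errors: (33-29)²=16, (19-19)²=0, (5-5)²=0, (4-9)²=25, (7-6)²=1
Sum = 42
MSE = 42/5 = 42/5

42/5


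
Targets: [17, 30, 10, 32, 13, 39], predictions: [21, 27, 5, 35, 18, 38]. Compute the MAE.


Absolute errors: |17-21|=4, |30-27|=3, |10-5|=5, |32-35|=3, |13-18|=5, |39-38|=1
Sum = 21
MAE = 21/6 = 7/2

7/2


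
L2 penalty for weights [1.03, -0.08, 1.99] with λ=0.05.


‖w‖₂² = (1.03)² + (-0.08)² + (1.99)²
     = 1.0609 + 0.0064 + 3.9601
     = 5.0274
λ·‖w‖₂² = 0.05·5.0274 = 0.25137

0.25137


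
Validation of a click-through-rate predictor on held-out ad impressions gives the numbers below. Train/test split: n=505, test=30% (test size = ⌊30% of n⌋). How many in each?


Test = ⌊505·30/100⌋ = 151
Train = 505 - 151 = 354

Train: 354, Test: 151


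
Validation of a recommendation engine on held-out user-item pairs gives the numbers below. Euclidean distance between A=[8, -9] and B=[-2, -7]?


d = √((8+ 2)² + (-9+ 7)²)
  = √(100 + 4)
  = √104 = 10.198

10.198


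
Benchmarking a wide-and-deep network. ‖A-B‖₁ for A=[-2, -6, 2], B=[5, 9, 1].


d = |-2-5| + |-6-9| + |2-1|
  = 7 + 15 + 1
  = 23

23


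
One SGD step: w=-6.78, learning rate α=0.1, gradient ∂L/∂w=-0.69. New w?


w_new = w - α·∇
= -6.78 - 0.1·-0.69
= -6.78 + 0.069
= -6.711

-6.711


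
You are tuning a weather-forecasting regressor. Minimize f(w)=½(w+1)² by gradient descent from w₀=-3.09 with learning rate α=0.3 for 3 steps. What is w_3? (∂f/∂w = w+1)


step 1: grad = -3.09+1 = -2.09; w = -3.09 - 0.3·(-2.09) = -2.463
step 2: grad = -2.463+1 = -1.463; w = -2.463 - 0.3·(-1.463) = -2.0241
step 3: grad = -2.0241+1 = -1.0241; w = -2.0241 - 0.3·(-1.0241) = -1.71687

-1.71687


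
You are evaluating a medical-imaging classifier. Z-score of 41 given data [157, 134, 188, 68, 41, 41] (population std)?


μ = 104.8333, σ = 57.7276
z = (41 - 104.8333)/57.7276 = -1.1058

-1.1058


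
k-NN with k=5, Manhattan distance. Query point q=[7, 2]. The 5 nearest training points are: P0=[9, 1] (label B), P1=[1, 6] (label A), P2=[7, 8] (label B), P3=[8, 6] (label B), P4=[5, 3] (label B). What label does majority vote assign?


d(q,P0) = 3  (label B)
d(q,P1) = 10  (label A)
d(q,P2) = 6  (label B)
d(q,P3) = 5  (label B)
d(q,P4) = 3  (label B)
Votes: A=1, B=4
Majority → B

B


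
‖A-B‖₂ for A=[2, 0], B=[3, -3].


d = √((2-3)² + (0+ 3)²)
  = √(1 + 9)
  = √10 = 3.1623

3.1623


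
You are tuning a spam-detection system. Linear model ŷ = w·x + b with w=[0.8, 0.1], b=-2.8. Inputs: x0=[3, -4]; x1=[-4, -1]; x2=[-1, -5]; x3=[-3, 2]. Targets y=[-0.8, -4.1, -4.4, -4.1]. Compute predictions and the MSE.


ŷ0 = (0.8)·(3) + (0.1)·(-4) - 2.8 = -0.8
ŷ1 = (0.8)·(-4) + (0.1)·(-1) - 2.8 = -6.1
ŷ2 = (0.8)·(-1) + (0.1)·(-5) - 2.8 = -4.1
ŷ3 = (0.8)·(-3) + (0.1)·(2) - 2.8 = -5.0
errors² = [0.0, 4.0, 0.09, 0.81]
MSE = 4.9000/4 = 1.225

1.225


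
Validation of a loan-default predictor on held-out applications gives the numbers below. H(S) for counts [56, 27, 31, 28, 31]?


Probabilities: [56/173, 27/173, 31/173, 28/173, 31/173] ≈ [0.3237, 0.1561, 0.1792, 0.1618, 0.1792]
H = -((56/173)·log₂(56/173) + (27/173)·log₂(27/173) + (31/173)·log₂(31/173) + (28/173)·log₂(28/173) + (31/173)·log₂(31/173))
  = 2.2591 bits

2.2591 bits


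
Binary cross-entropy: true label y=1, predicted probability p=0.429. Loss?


BCE = -[y·ln(p) + (1-y)·ln(1-p)]
= -1·ln(0.429) - 0
= -ln(0.429) = 0.8463

0.8463


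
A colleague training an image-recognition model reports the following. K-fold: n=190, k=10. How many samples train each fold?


Fold size = 190/10 = 19
Training per fold = 190 - 19 = 171

171


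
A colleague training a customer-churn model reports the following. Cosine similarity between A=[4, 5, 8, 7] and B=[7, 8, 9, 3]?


A·B = 4·7 + 5·8 + 8·9 + 7·3 = 161
‖A‖ = √154 = 12.4097, ‖B‖ = √203 = 14.2478
cos = 161/(√154·√203) = 161/√31262 = 0.9106

0.9106


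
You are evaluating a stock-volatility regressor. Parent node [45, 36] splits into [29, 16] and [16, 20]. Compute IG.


Parent = [45, 36], H_parent = 0.9911
H_left = 0.9389 (n=45), H_right = 0.9911 (n=36)
H_children = (45/81)·0.9389 + (36/81)·0.9911 = 0.9621
IG = 0.9911 - 0.9621 = 0.029

0.029


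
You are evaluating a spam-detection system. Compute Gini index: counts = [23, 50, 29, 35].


Probabilities: [23/137, 50/137, 29/137, 35/137] ≈ [0.1679, 0.365, 0.2117, 0.2555]
Σpᵢ² = (529 + 2500 + 841 + 1225)/137² = 5095/18769
Gini = 1 - Σpᵢ² = 1 - 5095/18769 = 0.7285

0.7285


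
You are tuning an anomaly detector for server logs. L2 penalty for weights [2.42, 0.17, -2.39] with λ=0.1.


‖w‖₂² = (2.42)² + (0.17)² + (-2.39)²
     = 5.8564 + 0.0289 + 5.7121
     = 11.5974
λ·‖w‖₂² = 0.1·11.5974 = 1.15974

1.15974


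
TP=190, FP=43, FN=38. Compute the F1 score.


Precision = 190/233 = 0.8155
Recall = 190/228 = 0.8333
F1 = 2·P·R/(P+R) = 2·TP/(2·TP+FP+FN) = 380/(380+43+38) = 380/461 = 0.8243

0.8243


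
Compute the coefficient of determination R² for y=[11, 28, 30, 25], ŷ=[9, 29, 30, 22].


ȳ = 23.5
SS_res = Σ(y-ŷ)² = 14
SS_tot = Σ(y-ȳ)² = 221
R² = 1 - SS_res/SS_tot = 1 - 0.0633 = 0.9367

0.9367


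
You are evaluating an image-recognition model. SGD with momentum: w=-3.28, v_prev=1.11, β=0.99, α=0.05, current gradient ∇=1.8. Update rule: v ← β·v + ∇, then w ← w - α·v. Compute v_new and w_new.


v_new = 0.99·1.11 + 1.8 = 1.0989 + 1.8 = 2.8989
w_new = -3.28 - 0.05·2.8989 = -3.28 - 0.144945 = -3.424945

v_new=2.8989, w_new=-3.424945


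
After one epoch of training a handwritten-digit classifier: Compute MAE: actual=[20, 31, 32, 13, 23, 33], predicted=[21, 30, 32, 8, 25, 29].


Absolute errors: |20-21|=1, |31-30|=1, |32-32|=0, |13-8|=5, |23-25|=2, |33-29|=4
Sum = 13
MAE = 13/6 = 13/6

13/6


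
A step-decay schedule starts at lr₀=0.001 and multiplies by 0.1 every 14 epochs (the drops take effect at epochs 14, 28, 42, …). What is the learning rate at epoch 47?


n_drops = ⌊47/14⌋ = 3
lr = 0.001·0.1^3 = 0.001·0.001 = 0.000001

0.000001


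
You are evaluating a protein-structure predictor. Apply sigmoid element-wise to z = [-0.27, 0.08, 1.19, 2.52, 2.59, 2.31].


σ(-0.27) = 1/(1+e^0.27) = 0.4329
σ(0.08) = 1/(1+e^-0.08) = 0.52
σ(1.19) = 1/(1+e^-1.19) = 0.7667
σ(2.52) = 1/(1+e^-2.52) = 0.9255
σ(2.59) = 1/(1+e^-2.59) = 0.9302
σ(2.31) = 1/(1+e^-2.31) = 0.9097
result = [0.4329, 0.52, 0.7667, 0.9255, 0.9302, 0.9097]

[0.4329, 0.52, 0.7667, 0.9255, 0.9302, 0.9097]


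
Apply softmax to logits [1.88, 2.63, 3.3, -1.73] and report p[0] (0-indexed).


Exponentials: e^1.88=6.5535, e^2.63=13.8738, e^3.3=27.1126, e^-1.73=0.1773
Sum = 47.7172
Softmax = [0.1373, 0.2907, 0.5682, 0.0037]
p[0] = 6.5535/47.7172 = 0.1373

0.1373


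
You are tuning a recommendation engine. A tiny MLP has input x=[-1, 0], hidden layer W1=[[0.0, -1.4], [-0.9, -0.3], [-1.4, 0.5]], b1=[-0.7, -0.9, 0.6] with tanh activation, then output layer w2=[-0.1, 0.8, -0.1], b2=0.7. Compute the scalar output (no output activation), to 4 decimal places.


z1[0] = (0.0)·(-1) + (-1.4)·(0) - 0.7 = -0.7
z1[1] = (-0.9)·(-1) + (-0.3)·(0) - 0.9 = 0.0
z1[2] = (-1.4)·(-1) + (0.5)·(0) + 0.6 = 2.0
h = tanh(z1) = [-0.6044, 0.0, 0.964]
output = (-0.1)·(-0.6044) + (0.8)·(0.0) + (-0.1)·(0.964) + 0.7 = 0.664

0.664


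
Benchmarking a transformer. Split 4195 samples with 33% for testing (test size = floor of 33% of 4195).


Test = ⌊4195·33/100⌋ = 1384
Train = 4195 - 1384 = 2811

Train: 2811, Test: 1384


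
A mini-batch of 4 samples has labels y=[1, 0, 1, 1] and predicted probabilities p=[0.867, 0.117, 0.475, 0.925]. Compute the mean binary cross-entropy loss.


L[0] = -ln(0.867) = 0.1427
L[1] = -ln(1-0.117) = -ln(0.883) = 0.1244
L[2] = -ln(0.475) = 0.7444
L[3] = -ln(0.925) = 0.078
mean = (0.1427 + 0.1244 + 0.7444 + 0.078)/4 = 0.2724

0.2724


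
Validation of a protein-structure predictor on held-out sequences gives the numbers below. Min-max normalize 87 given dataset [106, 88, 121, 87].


min=87, max=121
(87-87)/(121-87) = 0/34 = 0.0

0.0


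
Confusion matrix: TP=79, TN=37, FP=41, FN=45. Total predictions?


Total = TP + TN + FP + FN
= 79 + 37 + 41 + 45
= 202
(Predicted positive: 120, predicted negative: 82)

202


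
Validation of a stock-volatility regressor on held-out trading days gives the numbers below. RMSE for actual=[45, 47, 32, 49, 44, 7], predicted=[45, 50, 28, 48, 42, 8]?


MSE = 31/6 = 5.1667
RMSE = √(31/6) = 2.273

2.273


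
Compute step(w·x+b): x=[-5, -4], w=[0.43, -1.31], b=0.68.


z = (-5)·(0.43) + (-4)·(-1.31) + 0.68
  = 3.77
step(z) = 1 (z≥0)

1


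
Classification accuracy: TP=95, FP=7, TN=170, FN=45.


Accuracy = (TP+TN)/(TP+TN+FP+FN)
= (95+170)/(317)
= 265/317 = 83.6%

83.6%


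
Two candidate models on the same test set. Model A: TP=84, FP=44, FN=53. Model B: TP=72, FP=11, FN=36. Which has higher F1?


Model A: P=84/128=0.6562, R=84/137=0.6131, F1=2PR/(P+R)=2TP/(2TP+FP+FN)=168/265=0.634
Model B: P=72/83=0.8675, R=72/108=0.6667, F1=2PR/(P+R)=2TP/(2TP+FP+FN)=144/191=0.7539
0.634 < 0.7539 → Model B

Model B


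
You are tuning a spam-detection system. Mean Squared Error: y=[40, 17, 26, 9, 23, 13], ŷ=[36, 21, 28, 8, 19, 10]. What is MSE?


Squared errors: (40-36)²=16, (17-21)²=16, (26-28)²=4, (9-8)²=1, (23-19)²=16, (13-10)²=9
Sum = 62
MSE = 62/6 = 31/3

31/3
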